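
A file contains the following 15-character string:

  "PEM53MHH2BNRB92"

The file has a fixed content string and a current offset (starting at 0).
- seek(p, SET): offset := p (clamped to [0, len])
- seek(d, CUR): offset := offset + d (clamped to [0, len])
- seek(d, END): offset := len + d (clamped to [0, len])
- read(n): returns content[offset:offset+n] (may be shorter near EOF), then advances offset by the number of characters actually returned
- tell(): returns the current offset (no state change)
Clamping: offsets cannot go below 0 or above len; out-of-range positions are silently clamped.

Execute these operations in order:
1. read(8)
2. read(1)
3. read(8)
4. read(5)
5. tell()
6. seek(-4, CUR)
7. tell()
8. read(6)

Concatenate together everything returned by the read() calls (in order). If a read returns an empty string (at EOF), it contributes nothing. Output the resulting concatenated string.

Answer: PEM53MHH2BNRB92RB92

Derivation:
After 1 (read(8)): returned 'PEM53MHH', offset=8
After 2 (read(1)): returned '2', offset=9
After 3 (read(8)): returned 'BNRB92', offset=15
After 4 (read(5)): returned '', offset=15
After 5 (tell()): offset=15
After 6 (seek(-4, CUR)): offset=11
After 7 (tell()): offset=11
After 8 (read(6)): returned 'RB92', offset=15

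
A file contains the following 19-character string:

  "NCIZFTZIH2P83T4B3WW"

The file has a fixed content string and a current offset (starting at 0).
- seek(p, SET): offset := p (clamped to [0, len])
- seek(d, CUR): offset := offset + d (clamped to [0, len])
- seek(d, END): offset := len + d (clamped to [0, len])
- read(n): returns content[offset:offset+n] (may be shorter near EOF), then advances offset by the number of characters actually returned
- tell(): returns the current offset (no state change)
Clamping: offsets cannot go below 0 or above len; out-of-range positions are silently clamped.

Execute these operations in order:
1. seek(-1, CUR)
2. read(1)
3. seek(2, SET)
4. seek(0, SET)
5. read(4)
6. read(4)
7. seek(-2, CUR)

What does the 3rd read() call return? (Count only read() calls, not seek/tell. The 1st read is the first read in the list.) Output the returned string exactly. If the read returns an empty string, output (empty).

Answer: FTZI

Derivation:
After 1 (seek(-1, CUR)): offset=0
After 2 (read(1)): returned 'N', offset=1
After 3 (seek(2, SET)): offset=2
After 4 (seek(0, SET)): offset=0
After 5 (read(4)): returned 'NCIZ', offset=4
After 6 (read(4)): returned 'FTZI', offset=8
After 7 (seek(-2, CUR)): offset=6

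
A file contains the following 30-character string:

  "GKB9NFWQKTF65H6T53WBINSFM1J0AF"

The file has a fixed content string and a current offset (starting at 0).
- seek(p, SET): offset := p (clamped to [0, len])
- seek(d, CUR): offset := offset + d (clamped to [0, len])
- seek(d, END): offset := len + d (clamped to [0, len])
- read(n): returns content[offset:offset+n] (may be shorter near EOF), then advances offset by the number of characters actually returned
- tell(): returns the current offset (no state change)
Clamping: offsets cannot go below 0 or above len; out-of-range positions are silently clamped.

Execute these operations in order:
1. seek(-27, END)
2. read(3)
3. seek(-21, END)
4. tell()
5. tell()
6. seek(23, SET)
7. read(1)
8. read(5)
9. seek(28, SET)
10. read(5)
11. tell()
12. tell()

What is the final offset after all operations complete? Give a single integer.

After 1 (seek(-27, END)): offset=3
After 2 (read(3)): returned '9NF', offset=6
After 3 (seek(-21, END)): offset=9
After 4 (tell()): offset=9
After 5 (tell()): offset=9
After 6 (seek(23, SET)): offset=23
After 7 (read(1)): returned 'F', offset=24
After 8 (read(5)): returned 'M1J0A', offset=29
After 9 (seek(28, SET)): offset=28
After 10 (read(5)): returned 'AF', offset=30
After 11 (tell()): offset=30
After 12 (tell()): offset=30

Answer: 30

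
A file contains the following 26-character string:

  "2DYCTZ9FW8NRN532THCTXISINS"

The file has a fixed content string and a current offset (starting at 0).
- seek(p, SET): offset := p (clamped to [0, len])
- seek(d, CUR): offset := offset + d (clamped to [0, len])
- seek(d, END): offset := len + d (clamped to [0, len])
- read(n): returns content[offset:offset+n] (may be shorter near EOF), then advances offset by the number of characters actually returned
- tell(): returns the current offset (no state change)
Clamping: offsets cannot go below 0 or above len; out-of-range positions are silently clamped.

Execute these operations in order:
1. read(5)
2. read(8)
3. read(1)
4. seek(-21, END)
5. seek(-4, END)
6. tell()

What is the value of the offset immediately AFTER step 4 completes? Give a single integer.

Answer: 5

Derivation:
After 1 (read(5)): returned '2DYCT', offset=5
After 2 (read(8)): returned 'Z9FW8NRN', offset=13
After 3 (read(1)): returned '5', offset=14
After 4 (seek(-21, END)): offset=5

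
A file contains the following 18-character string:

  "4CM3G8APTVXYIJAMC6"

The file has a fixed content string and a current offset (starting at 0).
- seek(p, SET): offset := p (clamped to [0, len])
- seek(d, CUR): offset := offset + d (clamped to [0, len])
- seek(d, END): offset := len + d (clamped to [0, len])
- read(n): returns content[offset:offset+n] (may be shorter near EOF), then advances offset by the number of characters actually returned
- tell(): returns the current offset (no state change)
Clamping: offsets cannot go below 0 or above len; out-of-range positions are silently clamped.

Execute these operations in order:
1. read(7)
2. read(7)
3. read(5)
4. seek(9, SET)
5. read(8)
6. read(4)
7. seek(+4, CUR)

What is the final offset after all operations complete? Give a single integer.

After 1 (read(7)): returned '4CM3G8A', offset=7
After 2 (read(7)): returned 'PTVXYIJ', offset=14
After 3 (read(5)): returned 'AMC6', offset=18
After 4 (seek(9, SET)): offset=9
After 5 (read(8)): returned 'VXYIJAMC', offset=17
After 6 (read(4)): returned '6', offset=18
After 7 (seek(+4, CUR)): offset=18

Answer: 18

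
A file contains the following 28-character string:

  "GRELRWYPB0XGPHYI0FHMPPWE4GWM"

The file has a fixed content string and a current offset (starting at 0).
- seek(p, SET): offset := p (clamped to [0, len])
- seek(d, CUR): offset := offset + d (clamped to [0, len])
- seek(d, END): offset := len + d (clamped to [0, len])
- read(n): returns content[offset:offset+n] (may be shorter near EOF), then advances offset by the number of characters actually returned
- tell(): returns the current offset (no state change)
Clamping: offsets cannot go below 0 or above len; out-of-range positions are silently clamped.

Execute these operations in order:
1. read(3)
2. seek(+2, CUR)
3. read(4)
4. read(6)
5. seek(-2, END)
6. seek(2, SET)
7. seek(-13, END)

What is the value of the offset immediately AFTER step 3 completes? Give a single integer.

Answer: 9

Derivation:
After 1 (read(3)): returned 'GRE', offset=3
After 2 (seek(+2, CUR)): offset=5
After 3 (read(4)): returned 'WYPB', offset=9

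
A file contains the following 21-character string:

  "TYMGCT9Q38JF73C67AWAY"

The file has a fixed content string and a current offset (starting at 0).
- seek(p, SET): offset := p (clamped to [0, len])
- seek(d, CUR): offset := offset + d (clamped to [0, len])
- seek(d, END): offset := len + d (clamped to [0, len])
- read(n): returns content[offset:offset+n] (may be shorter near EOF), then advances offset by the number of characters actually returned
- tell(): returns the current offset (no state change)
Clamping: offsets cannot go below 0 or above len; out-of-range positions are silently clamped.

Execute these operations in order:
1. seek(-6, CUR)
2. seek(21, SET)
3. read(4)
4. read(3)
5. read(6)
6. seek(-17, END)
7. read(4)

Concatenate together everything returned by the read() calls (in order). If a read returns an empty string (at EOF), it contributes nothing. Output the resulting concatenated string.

After 1 (seek(-6, CUR)): offset=0
After 2 (seek(21, SET)): offset=21
After 3 (read(4)): returned '', offset=21
After 4 (read(3)): returned '', offset=21
After 5 (read(6)): returned '', offset=21
After 6 (seek(-17, END)): offset=4
After 7 (read(4)): returned 'CT9Q', offset=8

Answer: CT9Q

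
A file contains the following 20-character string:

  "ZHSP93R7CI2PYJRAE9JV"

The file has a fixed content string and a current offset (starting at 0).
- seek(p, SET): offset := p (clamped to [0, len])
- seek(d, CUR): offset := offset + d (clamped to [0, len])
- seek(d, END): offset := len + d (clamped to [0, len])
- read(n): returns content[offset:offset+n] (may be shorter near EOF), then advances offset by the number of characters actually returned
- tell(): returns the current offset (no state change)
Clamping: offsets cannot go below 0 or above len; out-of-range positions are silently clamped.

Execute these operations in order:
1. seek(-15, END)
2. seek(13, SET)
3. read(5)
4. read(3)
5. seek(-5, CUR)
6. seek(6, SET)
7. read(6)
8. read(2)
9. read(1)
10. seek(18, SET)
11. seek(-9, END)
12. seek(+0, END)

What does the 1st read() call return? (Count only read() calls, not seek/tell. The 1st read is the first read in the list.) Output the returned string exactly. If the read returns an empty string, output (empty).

After 1 (seek(-15, END)): offset=5
After 2 (seek(13, SET)): offset=13
After 3 (read(5)): returned 'JRAE9', offset=18
After 4 (read(3)): returned 'JV', offset=20
After 5 (seek(-5, CUR)): offset=15
After 6 (seek(6, SET)): offset=6
After 7 (read(6)): returned 'R7CI2P', offset=12
After 8 (read(2)): returned 'YJ', offset=14
After 9 (read(1)): returned 'R', offset=15
After 10 (seek(18, SET)): offset=18
After 11 (seek(-9, END)): offset=11
After 12 (seek(+0, END)): offset=20

Answer: JRAE9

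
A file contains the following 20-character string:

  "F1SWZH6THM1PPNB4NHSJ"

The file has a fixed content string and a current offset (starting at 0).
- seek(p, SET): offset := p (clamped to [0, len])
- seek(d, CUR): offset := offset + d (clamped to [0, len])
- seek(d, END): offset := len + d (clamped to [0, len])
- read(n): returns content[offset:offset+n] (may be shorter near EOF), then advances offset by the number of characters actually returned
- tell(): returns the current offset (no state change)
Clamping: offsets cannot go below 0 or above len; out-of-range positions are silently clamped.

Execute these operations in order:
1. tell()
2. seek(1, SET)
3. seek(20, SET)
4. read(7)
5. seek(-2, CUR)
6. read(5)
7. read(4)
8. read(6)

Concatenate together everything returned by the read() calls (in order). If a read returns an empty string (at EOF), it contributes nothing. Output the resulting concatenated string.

Answer: SJ

Derivation:
After 1 (tell()): offset=0
After 2 (seek(1, SET)): offset=1
After 3 (seek(20, SET)): offset=20
After 4 (read(7)): returned '', offset=20
After 5 (seek(-2, CUR)): offset=18
After 6 (read(5)): returned 'SJ', offset=20
After 7 (read(4)): returned '', offset=20
After 8 (read(6)): returned '', offset=20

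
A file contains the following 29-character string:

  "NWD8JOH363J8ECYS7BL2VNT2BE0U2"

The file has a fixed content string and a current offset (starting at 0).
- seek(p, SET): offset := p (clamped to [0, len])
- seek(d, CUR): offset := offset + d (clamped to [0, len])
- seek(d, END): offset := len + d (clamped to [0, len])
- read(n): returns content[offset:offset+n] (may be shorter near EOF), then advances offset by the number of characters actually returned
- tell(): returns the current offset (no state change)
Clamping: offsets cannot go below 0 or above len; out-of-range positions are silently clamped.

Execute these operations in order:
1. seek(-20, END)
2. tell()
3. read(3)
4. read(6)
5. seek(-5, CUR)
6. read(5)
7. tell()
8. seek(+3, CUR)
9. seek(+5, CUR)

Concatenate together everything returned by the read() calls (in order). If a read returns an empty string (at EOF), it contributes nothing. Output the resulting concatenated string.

After 1 (seek(-20, END)): offset=9
After 2 (tell()): offset=9
After 3 (read(3)): returned '3J8', offset=12
After 4 (read(6)): returned 'ECYS7B', offset=18
After 5 (seek(-5, CUR)): offset=13
After 6 (read(5)): returned 'CYS7B', offset=18
After 7 (tell()): offset=18
After 8 (seek(+3, CUR)): offset=21
After 9 (seek(+5, CUR)): offset=26

Answer: 3J8ECYS7BCYS7B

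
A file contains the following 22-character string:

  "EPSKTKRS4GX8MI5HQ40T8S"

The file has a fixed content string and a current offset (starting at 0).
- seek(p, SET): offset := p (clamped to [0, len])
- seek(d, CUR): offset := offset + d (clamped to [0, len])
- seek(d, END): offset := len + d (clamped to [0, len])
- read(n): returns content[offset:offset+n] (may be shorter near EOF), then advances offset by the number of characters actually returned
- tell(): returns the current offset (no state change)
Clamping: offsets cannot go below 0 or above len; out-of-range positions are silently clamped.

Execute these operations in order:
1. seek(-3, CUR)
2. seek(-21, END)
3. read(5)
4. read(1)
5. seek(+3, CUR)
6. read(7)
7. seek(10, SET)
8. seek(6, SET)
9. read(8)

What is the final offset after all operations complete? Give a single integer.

Answer: 14

Derivation:
After 1 (seek(-3, CUR)): offset=0
After 2 (seek(-21, END)): offset=1
After 3 (read(5)): returned 'PSKTK', offset=6
After 4 (read(1)): returned 'R', offset=7
After 5 (seek(+3, CUR)): offset=10
After 6 (read(7)): returned 'X8MI5HQ', offset=17
After 7 (seek(10, SET)): offset=10
After 8 (seek(6, SET)): offset=6
After 9 (read(8)): returned 'RS4GX8MI', offset=14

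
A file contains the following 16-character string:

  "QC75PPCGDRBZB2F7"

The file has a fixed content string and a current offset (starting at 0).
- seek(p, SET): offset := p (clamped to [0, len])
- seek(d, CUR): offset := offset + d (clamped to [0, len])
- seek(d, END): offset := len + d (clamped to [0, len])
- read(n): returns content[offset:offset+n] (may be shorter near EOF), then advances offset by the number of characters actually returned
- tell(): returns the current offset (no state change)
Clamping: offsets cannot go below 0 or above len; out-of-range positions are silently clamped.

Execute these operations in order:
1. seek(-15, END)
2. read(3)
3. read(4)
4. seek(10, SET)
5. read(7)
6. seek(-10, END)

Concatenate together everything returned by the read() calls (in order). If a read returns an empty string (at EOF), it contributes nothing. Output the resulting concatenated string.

Answer: C75PPCGBZB2F7

Derivation:
After 1 (seek(-15, END)): offset=1
After 2 (read(3)): returned 'C75', offset=4
After 3 (read(4)): returned 'PPCG', offset=8
After 4 (seek(10, SET)): offset=10
After 5 (read(7)): returned 'BZB2F7', offset=16
After 6 (seek(-10, END)): offset=6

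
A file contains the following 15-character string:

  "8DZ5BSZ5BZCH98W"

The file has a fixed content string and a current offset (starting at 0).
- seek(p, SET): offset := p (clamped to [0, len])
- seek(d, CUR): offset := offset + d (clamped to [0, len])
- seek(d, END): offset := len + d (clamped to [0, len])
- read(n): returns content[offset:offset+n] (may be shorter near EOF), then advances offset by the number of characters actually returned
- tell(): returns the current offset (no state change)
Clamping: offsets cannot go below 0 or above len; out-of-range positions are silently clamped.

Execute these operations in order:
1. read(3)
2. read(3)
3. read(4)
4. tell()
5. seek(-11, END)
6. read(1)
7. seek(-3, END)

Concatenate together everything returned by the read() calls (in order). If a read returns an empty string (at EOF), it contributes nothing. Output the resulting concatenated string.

After 1 (read(3)): returned '8DZ', offset=3
After 2 (read(3)): returned '5BS', offset=6
After 3 (read(4)): returned 'Z5BZ', offset=10
After 4 (tell()): offset=10
After 5 (seek(-11, END)): offset=4
After 6 (read(1)): returned 'B', offset=5
After 7 (seek(-3, END)): offset=12

Answer: 8DZ5BSZ5BZB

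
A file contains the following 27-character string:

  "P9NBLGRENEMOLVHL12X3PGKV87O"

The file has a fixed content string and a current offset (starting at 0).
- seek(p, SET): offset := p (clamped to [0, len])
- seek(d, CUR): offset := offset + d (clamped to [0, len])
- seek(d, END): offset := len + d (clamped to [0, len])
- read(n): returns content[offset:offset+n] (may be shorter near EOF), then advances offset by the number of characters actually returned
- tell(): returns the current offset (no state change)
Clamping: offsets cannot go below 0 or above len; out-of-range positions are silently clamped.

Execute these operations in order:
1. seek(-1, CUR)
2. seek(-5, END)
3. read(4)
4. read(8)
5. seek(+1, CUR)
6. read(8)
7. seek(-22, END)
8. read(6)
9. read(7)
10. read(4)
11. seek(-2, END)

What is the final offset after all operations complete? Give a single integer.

After 1 (seek(-1, CUR)): offset=0
After 2 (seek(-5, END)): offset=22
After 3 (read(4)): returned 'KV87', offset=26
After 4 (read(8)): returned 'O', offset=27
After 5 (seek(+1, CUR)): offset=27
After 6 (read(8)): returned '', offset=27
After 7 (seek(-22, END)): offset=5
After 8 (read(6)): returned 'GRENEM', offset=11
After 9 (read(7)): returned 'OLVHL12', offset=18
After 10 (read(4)): returned 'X3PG', offset=22
After 11 (seek(-2, END)): offset=25

Answer: 25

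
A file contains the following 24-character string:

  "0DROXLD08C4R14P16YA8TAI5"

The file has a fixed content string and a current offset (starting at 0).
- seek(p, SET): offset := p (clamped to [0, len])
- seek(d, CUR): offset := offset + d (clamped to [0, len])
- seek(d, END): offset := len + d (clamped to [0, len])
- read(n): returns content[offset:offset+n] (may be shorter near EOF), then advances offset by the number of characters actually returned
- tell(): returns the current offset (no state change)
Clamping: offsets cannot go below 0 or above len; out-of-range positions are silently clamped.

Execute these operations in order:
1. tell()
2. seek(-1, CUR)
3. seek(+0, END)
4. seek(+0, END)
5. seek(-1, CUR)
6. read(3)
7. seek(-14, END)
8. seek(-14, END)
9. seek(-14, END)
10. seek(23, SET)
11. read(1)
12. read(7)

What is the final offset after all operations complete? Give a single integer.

Answer: 24

Derivation:
After 1 (tell()): offset=0
After 2 (seek(-1, CUR)): offset=0
After 3 (seek(+0, END)): offset=24
After 4 (seek(+0, END)): offset=24
After 5 (seek(-1, CUR)): offset=23
After 6 (read(3)): returned '5', offset=24
After 7 (seek(-14, END)): offset=10
After 8 (seek(-14, END)): offset=10
After 9 (seek(-14, END)): offset=10
After 10 (seek(23, SET)): offset=23
After 11 (read(1)): returned '5', offset=24
After 12 (read(7)): returned '', offset=24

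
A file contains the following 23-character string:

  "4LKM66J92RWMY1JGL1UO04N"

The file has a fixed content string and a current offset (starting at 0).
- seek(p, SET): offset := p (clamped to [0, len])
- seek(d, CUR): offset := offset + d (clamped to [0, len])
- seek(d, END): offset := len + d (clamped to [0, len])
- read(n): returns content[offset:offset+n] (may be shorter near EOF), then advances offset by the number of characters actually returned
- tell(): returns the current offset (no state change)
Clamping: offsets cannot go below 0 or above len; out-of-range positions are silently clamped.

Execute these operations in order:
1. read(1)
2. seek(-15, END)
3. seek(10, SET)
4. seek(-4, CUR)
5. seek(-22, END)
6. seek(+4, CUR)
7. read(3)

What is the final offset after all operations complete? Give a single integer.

After 1 (read(1)): returned '4', offset=1
After 2 (seek(-15, END)): offset=8
After 3 (seek(10, SET)): offset=10
After 4 (seek(-4, CUR)): offset=6
After 5 (seek(-22, END)): offset=1
After 6 (seek(+4, CUR)): offset=5
After 7 (read(3)): returned '6J9', offset=8

Answer: 8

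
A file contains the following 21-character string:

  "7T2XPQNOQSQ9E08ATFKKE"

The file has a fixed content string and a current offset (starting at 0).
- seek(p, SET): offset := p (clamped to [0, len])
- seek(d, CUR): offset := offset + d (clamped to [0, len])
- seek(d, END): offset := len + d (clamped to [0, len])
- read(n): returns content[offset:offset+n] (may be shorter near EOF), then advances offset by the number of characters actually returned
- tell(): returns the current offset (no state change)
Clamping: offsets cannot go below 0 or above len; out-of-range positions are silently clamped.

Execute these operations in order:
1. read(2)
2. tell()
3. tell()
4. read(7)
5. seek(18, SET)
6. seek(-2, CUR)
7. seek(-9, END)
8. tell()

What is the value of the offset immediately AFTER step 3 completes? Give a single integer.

Answer: 2

Derivation:
After 1 (read(2)): returned '7T', offset=2
After 2 (tell()): offset=2
After 3 (tell()): offset=2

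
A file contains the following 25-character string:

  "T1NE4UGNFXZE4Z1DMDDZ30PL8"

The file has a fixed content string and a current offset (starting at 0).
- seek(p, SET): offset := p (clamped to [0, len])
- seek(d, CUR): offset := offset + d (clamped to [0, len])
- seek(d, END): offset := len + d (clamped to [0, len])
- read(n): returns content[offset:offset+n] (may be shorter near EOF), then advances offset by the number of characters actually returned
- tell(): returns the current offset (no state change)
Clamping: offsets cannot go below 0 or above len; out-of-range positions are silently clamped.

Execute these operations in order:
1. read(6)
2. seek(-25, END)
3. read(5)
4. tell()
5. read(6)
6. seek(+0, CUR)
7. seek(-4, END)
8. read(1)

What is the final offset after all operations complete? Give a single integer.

Answer: 22

Derivation:
After 1 (read(6)): returned 'T1NE4U', offset=6
After 2 (seek(-25, END)): offset=0
After 3 (read(5)): returned 'T1NE4', offset=5
After 4 (tell()): offset=5
After 5 (read(6)): returned 'UGNFXZ', offset=11
After 6 (seek(+0, CUR)): offset=11
After 7 (seek(-4, END)): offset=21
After 8 (read(1)): returned '0', offset=22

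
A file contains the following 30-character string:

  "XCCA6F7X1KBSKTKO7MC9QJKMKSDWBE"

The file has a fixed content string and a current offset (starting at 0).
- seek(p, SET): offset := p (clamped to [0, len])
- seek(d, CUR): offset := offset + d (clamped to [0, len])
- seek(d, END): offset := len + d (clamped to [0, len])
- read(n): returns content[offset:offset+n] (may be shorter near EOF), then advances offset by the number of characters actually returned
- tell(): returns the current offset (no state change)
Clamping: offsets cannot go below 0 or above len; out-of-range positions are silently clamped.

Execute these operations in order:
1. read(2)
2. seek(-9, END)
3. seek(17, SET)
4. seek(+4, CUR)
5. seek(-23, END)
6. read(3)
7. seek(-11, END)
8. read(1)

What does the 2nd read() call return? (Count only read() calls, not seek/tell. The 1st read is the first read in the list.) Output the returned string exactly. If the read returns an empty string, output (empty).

Answer: X1K

Derivation:
After 1 (read(2)): returned 'XC', offset=2
After 2 (seek(-9, END)): offset=21
After 3 (seek(17, SET)): offset=17
After 4 (seek(+4, CUR)): offset=21
After 5 (seek(-23, END)): offset=7
After 6 (read(3)): returned 'X1K', offset=10
After 7 (seek(-11, END)): offset=19
After 8 (read(1)): returned '9', offset=20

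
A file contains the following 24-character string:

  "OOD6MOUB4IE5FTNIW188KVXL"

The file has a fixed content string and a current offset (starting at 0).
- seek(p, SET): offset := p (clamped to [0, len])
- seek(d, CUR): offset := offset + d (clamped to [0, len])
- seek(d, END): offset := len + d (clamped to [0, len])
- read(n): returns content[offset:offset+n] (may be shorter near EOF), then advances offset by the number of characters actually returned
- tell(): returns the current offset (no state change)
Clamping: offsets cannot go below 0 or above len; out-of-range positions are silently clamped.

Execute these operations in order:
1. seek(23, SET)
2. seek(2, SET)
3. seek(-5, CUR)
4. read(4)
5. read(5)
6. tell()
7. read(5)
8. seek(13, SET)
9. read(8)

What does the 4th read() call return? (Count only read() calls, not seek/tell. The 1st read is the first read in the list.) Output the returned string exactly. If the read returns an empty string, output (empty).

Answer: TNIW188K

Derivation:
After 1 (seek(23, SET)): offset=23
After 2 (seek(2, SET)): offset=2
After 3 (seek(-5, CUR)): offset=0
After 4 (read(4)): returned 'OOD6', offset=4
After 5 (read(5)): returned 'MOUB4', offset=9
After 6 (tell()): offset=9
After 7 (read(5)): returned 'IE5FT', offset=14
After 8 (seek(13, SET)): offset=13
After 9 (read(8)): returned 'TNIW188K', offset=21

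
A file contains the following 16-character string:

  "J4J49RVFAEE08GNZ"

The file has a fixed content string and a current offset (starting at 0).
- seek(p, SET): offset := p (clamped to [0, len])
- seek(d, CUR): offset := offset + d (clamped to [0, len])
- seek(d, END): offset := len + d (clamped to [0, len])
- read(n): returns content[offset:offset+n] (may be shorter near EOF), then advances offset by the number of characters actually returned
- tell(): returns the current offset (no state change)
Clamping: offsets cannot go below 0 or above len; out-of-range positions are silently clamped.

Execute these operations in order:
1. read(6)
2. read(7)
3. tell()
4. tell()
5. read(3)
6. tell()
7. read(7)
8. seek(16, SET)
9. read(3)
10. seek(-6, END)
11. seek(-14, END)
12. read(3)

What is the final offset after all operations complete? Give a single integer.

Answer: 5

Derivation:
After 1 (read(6)): returned 'J4J49R', offset=6
After 2 (read(7)): returned 'VFAEE08', offset=13
After 3 (tell()): offset=13
After 4 (tell()): offset=13
After 5 (read(3)): returned 'GNZ', offset=16
After 6 (tell()): offset=16
After 7 (read(7)): returned '', offset=16
After 8 (seek(16, SET)): offset=16
After 9 (read(3)): returned '', offset=16
After 10 (seek(-6, END)): offset=10
After 11 (seek(-14, END)): offset=2
After 12 (read(3)): returned 'J49', offset=5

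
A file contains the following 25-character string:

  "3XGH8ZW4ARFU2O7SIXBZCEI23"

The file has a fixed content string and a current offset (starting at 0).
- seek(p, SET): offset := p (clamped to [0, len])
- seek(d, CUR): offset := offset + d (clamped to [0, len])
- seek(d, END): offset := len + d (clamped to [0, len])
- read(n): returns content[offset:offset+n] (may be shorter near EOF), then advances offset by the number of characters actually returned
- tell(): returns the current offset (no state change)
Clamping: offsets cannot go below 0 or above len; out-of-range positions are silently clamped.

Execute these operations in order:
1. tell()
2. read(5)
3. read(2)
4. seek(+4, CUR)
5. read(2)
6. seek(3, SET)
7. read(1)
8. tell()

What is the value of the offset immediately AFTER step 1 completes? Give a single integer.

After 1 (tell()): offset=0

Answer: 0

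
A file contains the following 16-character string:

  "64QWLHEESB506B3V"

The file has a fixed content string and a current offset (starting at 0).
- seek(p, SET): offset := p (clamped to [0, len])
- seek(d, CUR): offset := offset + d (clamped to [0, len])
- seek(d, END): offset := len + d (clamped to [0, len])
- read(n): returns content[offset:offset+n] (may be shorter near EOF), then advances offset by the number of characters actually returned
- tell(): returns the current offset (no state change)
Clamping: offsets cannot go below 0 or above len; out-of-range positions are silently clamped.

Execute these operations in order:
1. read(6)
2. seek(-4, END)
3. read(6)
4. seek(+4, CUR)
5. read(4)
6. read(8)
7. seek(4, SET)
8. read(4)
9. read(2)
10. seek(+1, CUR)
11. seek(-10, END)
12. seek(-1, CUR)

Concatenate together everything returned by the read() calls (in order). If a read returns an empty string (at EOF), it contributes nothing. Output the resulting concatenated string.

After 1 (read(6)): returned '64QWLH', offset=6
After 2 (seek(-4, END)): offset=12
After 3 (read(6)): returned '6B3V', offset=16
After 4 (seek(+4, CUR)): offset=16
After 5 (read(4)): returned '', offset=16
After 6 (read(8)): returned '', offset=16
After 7 (seek(4, SET)): offset=4
After 8 (read(4)): returned 'LHEE', offset=8
After 9 (read(2)): returned 'SB', offset=10
After 10 (seek(+1, CUR)): offset=11
After 11 (seek(-10, END)): offset=6
After 12 (seek(-1, CUR)): offset=5

Answer: 64QWLH6B3VLHEESB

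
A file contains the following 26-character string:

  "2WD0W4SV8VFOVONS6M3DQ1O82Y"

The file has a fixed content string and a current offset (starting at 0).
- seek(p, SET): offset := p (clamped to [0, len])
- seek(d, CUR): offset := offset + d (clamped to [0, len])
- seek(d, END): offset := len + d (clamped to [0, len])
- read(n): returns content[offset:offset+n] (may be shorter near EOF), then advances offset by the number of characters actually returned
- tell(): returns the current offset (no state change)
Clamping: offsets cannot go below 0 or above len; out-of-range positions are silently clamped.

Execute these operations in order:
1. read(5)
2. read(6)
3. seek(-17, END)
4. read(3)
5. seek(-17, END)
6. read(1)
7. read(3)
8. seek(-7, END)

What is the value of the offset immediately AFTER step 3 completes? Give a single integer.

After 1 (read(5)): returned '2WD0W', offset=5
After 2 (read(6)): returned '4SV8VF', offset=11
After 3 (seek(-17, END)): offset=9

Answer: 9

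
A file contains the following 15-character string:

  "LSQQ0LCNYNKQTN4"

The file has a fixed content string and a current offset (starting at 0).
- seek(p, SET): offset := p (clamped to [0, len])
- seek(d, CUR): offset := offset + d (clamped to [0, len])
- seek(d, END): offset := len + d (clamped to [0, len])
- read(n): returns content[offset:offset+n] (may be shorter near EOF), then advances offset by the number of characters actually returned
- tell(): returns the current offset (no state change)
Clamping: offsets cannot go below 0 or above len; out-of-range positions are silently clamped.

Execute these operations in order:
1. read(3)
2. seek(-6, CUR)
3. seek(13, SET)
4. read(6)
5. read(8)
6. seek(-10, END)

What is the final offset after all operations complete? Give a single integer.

Answer: 5

Derivation:
After 1 (read(3)): returned 'LSQ', offset=3
After 2 (seek(-6, CUR)): offset=0
After 3 (seek(13, SET)): offset=13
After 4 (read(6)): returned 'N4', offset=15
After 5 (read(8)): returned '', offset=15
After 6 (seek(-10, END)): offset=5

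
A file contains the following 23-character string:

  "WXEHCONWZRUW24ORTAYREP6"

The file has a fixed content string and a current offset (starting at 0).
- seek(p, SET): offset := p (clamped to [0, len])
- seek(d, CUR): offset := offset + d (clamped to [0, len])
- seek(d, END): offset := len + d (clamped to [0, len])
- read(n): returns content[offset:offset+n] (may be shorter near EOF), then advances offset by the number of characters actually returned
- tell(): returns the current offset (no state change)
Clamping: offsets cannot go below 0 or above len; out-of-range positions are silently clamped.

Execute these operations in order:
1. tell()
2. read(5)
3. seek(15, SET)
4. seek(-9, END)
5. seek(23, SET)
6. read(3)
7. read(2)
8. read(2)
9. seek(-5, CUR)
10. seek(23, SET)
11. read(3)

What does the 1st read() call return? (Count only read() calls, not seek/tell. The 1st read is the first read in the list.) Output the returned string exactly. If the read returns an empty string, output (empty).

Answer: WXEHC

Derivation:
After 1 (tell()): offset=0
After 2 (read(5)): returned 'WXEHC', offset=5
After 3 (seek(15, SET)): offset=15
After 4 (seek(-9, END)): offset=14
After 5 (seek(23, SET)): offset=23
After 6 (read(3)): returned '', offset=23
After 7 (read(2)): returned '', offset=23
After 8 (read(2)): returned '', offset=23
After 9 (seek(-5, CUR)): offset=18
After 10 (seek(23, SET)): offset=23
After 11 (read(3)): returned '', offset=23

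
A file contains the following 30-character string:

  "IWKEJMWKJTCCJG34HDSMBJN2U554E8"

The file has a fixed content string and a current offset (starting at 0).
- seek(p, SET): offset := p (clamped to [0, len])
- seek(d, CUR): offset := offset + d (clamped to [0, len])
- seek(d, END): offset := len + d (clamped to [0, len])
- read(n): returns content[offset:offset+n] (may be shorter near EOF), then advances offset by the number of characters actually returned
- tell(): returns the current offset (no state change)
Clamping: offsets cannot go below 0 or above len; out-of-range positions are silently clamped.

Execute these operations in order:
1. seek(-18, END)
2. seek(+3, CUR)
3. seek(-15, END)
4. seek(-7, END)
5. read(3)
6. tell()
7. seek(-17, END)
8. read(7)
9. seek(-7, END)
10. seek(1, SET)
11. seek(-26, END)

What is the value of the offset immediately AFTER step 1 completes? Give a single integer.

After 1 (seek(-18, END)): offset=12

Answer: 12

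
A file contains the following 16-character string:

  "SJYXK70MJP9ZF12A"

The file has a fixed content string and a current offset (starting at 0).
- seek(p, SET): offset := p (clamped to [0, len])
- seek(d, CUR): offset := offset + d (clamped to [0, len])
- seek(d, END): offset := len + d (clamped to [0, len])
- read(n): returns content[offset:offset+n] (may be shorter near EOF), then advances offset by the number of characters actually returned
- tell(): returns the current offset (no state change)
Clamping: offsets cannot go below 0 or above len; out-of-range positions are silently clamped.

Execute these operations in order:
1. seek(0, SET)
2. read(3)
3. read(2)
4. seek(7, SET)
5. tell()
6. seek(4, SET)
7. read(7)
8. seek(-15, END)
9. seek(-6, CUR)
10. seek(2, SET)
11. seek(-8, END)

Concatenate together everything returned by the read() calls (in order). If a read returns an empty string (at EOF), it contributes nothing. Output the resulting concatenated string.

Answer: SJYXKK70MJP9

Derivation:
After 1 (seek(0, SET)): offset=0
After 2 (read(3)): returned 'SJY', offset=3
After 3 (read(2)): returned 'XK', offset=5
After 4 (seek(7, SET)): offset=7
After 5 (tell()): offset=7
After 6 (seek(4, SET)): offset=4
After 7 (read(7)): returned 'K70MJP9', offset=11
After 8 (seek(-15, END)): offset=1
After 9 (seek(-6, CUR)): offset=0
After 10 (seek(2, SET)): offset=2
After 11 (seek(-8, END)): offset=8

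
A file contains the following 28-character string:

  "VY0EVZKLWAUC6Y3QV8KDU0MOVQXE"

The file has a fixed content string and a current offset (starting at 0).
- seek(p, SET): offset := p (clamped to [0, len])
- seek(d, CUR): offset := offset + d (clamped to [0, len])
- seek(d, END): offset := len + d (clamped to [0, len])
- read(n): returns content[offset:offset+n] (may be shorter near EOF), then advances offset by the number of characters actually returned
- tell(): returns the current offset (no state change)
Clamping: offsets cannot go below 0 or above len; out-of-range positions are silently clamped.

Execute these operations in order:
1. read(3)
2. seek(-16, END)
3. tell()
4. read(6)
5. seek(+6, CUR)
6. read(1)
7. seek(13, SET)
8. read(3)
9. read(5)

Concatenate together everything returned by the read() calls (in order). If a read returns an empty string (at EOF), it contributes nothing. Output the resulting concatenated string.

After 1 (read(3)): returned 'VY0', offset=3
After 2 (seek(-16, END)): offset=12
After 3 (tell()): offset=12
After 4 (read(6)): returned '6Y3QV8', offset=18
After 5 (seek(+6, CUR)): offset=24
After 6 (read(1)): returned 'V', offset=25
After 7 (seek(13, SET)): offset=13
After 8 (read(3)): returned 'Y3Q', offset=16
After 9 (read(5)): returned 'V8KDU', offset=21

Answer: VY06Y3QV8VY3QV8KDU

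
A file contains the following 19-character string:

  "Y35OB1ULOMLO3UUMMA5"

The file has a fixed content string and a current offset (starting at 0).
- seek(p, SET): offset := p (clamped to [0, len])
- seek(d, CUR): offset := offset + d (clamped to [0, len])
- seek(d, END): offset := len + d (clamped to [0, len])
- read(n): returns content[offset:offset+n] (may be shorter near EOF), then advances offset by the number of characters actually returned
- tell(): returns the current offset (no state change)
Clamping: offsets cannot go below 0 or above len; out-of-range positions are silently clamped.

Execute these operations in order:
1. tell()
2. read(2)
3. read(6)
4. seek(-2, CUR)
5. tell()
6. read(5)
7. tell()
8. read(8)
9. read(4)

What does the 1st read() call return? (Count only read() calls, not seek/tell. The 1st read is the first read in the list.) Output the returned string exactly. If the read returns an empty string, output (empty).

After 1 (tell()): offset=0
After 2 (read(2)): returned 'Y3', offset=2
After 3 (read(6)): returned '5OB1UL', offset=8
After 4 (seek(-2, CUR)): offset=6
After 5 (tell()): offset=6
After 6 (read(5)): returned 'ULOML', offset=11
After 7 (tell()): offset=11
After 8 (read(8)): returned 'O3UUMMA5', offset=19
After 9 (read(4)): returned '', offset=19

Answer: Y3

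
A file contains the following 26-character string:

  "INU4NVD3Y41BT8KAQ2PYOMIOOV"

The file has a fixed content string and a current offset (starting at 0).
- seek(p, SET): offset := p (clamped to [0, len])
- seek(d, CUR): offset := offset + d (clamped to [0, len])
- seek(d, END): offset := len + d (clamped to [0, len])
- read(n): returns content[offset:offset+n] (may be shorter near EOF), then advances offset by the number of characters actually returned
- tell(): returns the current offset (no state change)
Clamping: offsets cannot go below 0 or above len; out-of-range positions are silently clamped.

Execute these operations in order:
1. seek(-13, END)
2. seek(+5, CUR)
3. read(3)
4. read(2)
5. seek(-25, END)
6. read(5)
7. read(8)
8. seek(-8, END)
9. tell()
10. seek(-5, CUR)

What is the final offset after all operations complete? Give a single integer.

Answer: 13

Derivation:
After 1 (seek(-13, END)): offset=13
After 2 (seek(+5, CUR)): offset=18
After 3 (read(3)): returned 'PYO', offset=21
After 4 (read(2)): returned 'MI', offset=23
After 5 (seek(-25, END)): offset=1
After 6 (read(5)): returned 'NU4NV', offset=6
After 7 (read(8)): returned 'D3Y41BT8', offset=14
After 8 (seek(-8, END)): offset=18
After 9 (tell()): offset=18
After 10 (seek(-5, CUR)): offset=13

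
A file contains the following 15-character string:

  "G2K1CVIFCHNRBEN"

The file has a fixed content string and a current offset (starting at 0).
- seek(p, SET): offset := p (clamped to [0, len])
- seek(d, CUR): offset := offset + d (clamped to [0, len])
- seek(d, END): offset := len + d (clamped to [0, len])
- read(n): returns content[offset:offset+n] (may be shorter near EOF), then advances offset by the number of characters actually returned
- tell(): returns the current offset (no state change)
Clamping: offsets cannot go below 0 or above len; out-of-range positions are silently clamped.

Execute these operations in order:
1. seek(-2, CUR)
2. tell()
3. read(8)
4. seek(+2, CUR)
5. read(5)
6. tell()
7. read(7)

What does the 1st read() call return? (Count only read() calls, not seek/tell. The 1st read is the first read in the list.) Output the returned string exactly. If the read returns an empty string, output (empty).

Answer: G2K1CVIF

Derivation:
After 1 (seek(-2, CUR)): offset=0
After 2 (tell()): offset=0
After 3 (read(8)): returned 'G2K1CVIF', offset=8
After 4 (seek(+2, CUR)): offset=10
After 5 (read(5)): returned 'NRBEN', offset=15
After 6 (tell()): offset=15
After 7 (read(7)): returned '', offset=15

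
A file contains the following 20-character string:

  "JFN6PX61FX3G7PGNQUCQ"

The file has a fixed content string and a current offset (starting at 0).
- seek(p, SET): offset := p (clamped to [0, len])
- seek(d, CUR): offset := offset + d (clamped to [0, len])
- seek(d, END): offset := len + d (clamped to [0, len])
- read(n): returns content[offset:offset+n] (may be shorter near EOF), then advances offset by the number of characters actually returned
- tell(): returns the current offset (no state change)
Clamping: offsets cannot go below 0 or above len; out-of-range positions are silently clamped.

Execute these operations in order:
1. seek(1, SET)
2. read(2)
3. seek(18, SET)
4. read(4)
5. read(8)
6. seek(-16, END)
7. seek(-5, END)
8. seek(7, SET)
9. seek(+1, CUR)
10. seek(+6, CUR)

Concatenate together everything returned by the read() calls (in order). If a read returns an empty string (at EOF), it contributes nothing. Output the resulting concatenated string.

After 1 (seek(1, SET)): offset=1
After 2 (read(2)): returned 'FN', offset=3
After 3 (seek(18, SET)): offset=18
After 4 (read(4)): returned 'CQ', offset=20
After 5 (read(8)): returned '', offset=20
After 6 (seek(-16, END)): offset=4
After 7 (seek(-5, END)): offset=15
After 8 (seek(7, SET)): offset=7
After 9 (seek(+1, CUR)): offset=8
After 10 (seek(+6, CUR)): offset=14

Answer: FNCQ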